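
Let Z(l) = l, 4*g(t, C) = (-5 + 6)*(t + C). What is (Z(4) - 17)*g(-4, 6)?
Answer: -13/2 ≈ -6.5000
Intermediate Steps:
g(t, C) = C/4 + t/4 (g(t, C) = ((-5 + 6)*(t + C))/4 = (1*(C + t))/4 = (C + t)/4 = C/4 + t/4)
(Z(4) - 17)*g(-4, 6) = (4 - 17)*((¼)*6 + (¼)*(-4)) = -13*(3/2 - 1) = -13*½ = -13/2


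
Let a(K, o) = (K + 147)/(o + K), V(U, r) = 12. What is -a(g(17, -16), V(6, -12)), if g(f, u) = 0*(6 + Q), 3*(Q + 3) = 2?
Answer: -49/4 ≈ -12.250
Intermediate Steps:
Q = -7/3 (Q = -3 + (⅓)*2 = -3 + ⅔ = -7/3 ≈ -2.3333)
g(f, u) = 0 (g(f, u) = 0*(6 - 7/3) = 0*(11/3) = 0)
a(K, o) = (147 + K)/(K + o)
-a(g(17, -16), V(6, -12)) = -(147 + 0)/(0 + 12) = -147/12 = -1*49/4 = -49/4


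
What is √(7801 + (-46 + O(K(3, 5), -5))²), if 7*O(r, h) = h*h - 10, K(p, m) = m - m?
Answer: 11*√3938/7 ≈ 98.613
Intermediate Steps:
K(p, m) = 0
O(r, h) = -10/7 + h²/7 (O(r, h) = (h*h - 10)/7 = (h² - 10)/7 = (-10 + h²)/7 = -10/7 + h²/7)
√(7801 + (-46 + O(K(3, 5), -5))²) = √(7801 + (-46 + (-10/7 + (⅐)*(-5)²))²) = √(7801 + (-46 + (-10/7 + (⅐)*25))²) = √(7801 + (-46 + (-10/7 + 25/7))²) = √(7801 + (-46 + 15/7)²) = √(7801 + (-307/7)²) = √(7801 + 94249/49) = √(476498/49) = 11*√3938/7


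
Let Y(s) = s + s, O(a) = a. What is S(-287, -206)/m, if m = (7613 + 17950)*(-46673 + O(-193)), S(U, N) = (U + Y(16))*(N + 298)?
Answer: 3910/199672593 ≈ 1.9582e-5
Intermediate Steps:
Y(s) = 2*s
S(U, N) = (32 + U)*(298 + N) (S(U, N) = (U + 2*16)*(N + 298) = (U + 32)*(298 + N) = (32 + U)*(298 + N))
m = -1198035558 (m = (7613 + 17950)*(-46673 - 193) = 25563*(-46866) = -1198035558)
S(-287, -206)/m = (9536 + 32*(-206) + 298*(-287) - 206*(-287))/(-1198035558) = (9536 - 6592 - 85526 + 59122)*(-1/1198035558) = -23460*(-1/1198035558) = 3910/199672593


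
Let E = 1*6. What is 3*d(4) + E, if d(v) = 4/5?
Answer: 42/5 ≈ 8.4000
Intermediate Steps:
d(v) = ⅘ (d(v) = 4*(⅕) = ⅘)
E = 6
3*d(4) + E = 3*(⅘) + 6 = 12/5 + 6 = 42/5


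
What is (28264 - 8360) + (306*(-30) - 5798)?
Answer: 4926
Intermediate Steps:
(28264 - 8360) + (306*(-30) - 5798) = 19904 + (-9180 - 5798) = 19904 - 14978 = 4926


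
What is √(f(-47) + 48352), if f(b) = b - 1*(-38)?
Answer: √48343 ≈ 219.87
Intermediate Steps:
f(b) = 38 + b (f(b) = b + 38 = 38 + b)
√(f(-47) + 48352) = √((38 - 47) + 48352) = √(-9 + 48352) = √48343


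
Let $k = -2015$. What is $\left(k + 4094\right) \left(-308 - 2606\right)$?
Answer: $-6058206$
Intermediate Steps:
$\left(k + 4094\right) \left(-308 - 2606\right) = \left(-2015 + 4094\right) \left(-308 - 2606\right) = 2079 \left(-2914\right) = -6058206$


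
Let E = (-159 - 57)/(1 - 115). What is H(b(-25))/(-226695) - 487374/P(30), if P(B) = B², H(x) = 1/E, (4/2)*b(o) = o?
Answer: -22097049881/40805100 ≈ -541.53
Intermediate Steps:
b(o) = o/2
E = 36/19 (E = -216/(-114) = -216*(-1/114) = 36/19 ≈ 1.8947)
H(x) = 19/36 (H(x) = 1/(36/19) = 19/36)
H(b(-25))/(-226695) - 487374/P(30) = (19/36)/(-226695) - 487374/(30²) = (19/36)*(-1/226695) - 487374/900 = -19/8161020 - 487374*1/900 = -19/8161020 - 81229/150 = -22097049881/40805100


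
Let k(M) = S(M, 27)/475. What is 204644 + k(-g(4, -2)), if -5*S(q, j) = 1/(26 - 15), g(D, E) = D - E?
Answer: 5346324499/26125 ≈ 2.0464e+5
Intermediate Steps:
S(q, j) = -1/55 (S(q, j) = -1/(5*(26 - 15)) = -⅕/11 = -⅕*1/11 = -1/55)
k(M) = -1/26125 (k(M) = -1/55/475 = -1/55*1/475 = -1/26125)
204644 + k(-g(4, -2)) = 204644 - 1/26125 = 5346324499/26125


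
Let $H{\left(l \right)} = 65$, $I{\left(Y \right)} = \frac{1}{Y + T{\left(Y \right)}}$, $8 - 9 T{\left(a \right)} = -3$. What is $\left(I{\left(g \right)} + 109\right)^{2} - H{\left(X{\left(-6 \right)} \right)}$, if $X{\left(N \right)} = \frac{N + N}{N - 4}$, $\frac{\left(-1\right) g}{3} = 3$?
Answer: $\frac{57761141}{4900} \approx 11788.0$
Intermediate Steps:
$g = -9$ ($g = \left(-3\right) 3 = -9$)
$T{\left(a \right)} = \frac{11}{9}$ ($T{\left(a \right)} = \frac{8}{9} - - \frac{1}{3} = \frac{8}{9} + \frac{1}{3} = \frac{11}{9}$)
$I{\left(Y \right)} = \frac{1}{\frac{11}{9} + Y}$ ($I{\left(Y \right)} = \frac{1}{Y + \frac{11}{9}} = \frac{1}{\frac{11}{9} + Y}$)
$X{\left(N \right)} = \frac{2 N}{-4 + N}$
$\left(I{\left(g \right)} + 109\right)^{2} - H{\left(X{\left(-6 \right)} \right)} = \left(\frac{9}{11 + 9 \left(-9\right)} + 109\right)^{2} - 65 = \left(\frac{9}{11 - 81} + 109\right)^{2} - 65 = \left(\frac{9}{-70} + 109\right)^{2} - 65 = \left(9 \left(- \frac{1}{70}\right) + 109\right)^{2} - 65 = \left(- \frac{9}{70} + 109\right)^{2} - 65 = \left(\frac{7621}{70}\right)^{2} - 65 = \frac{58079641}{4900} - 65 = \frac{57761141}{4900}$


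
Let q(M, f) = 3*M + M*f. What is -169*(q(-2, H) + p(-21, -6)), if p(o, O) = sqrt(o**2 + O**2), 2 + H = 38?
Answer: 13182 - 507*sqrt(53) ≈ 9491.0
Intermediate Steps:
H = 36 (H = -2 + 38 = 36)
p(o, O) = sqrt(O**2 + o**2)
-169*(q(-2, H) + p(-21, -6)) = -169*(-2*(3 + 36) + sqrt((-6)**2 + (-21)**2)) = -169*(-2*39 + sqrt(36 + 441)) = -169*(-78 + sqrt(477)) = -169*(-78 + 3*sqrt(53)) = 13182 - 507*sqrt(53)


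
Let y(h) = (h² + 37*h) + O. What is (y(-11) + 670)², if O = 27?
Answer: 168921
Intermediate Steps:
y(h) = 27 + h² + 37*h (y(h) = (h² + 37*h) + 27 = 27 + h² + 37*h)
(y(-11) + 670)² = ((27 + (-11)² + 37*(-11)) + 670)² = ((27 + 121 - 407) + 670)² = (-259 + 670)² = 411² = 168921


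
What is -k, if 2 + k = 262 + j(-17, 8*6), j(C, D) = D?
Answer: -308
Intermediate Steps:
k = 308 (k = -2 + (262 + 8*6) = -2 + (262 + 48) = -2 + 310 = 308)
-k = -1*308 = -308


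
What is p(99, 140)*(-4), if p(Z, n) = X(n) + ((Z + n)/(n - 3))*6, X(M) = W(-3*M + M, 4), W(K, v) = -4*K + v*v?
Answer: -628264/137 ≈ -4585.9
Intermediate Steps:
W(K, v) = v² - 4*K (W(K, v) = -4*K + v² = v² - 4*K)
X(M) = 16 + 8*M (X(M) = 4² - 4*(-3*M + M) = 16 - (-8)*M = 16 + 8*M)
p(Z, n) = 16 + 8*n + 6*(Z + n)/(-3 + n) (p(Z, n) = (16 + 8*n) + ((Z + n)/(n - 3))*6 = (16 + 8*n) + ((Z + n)/(-3 + n))*6 = (16 + 8*n) + 6*(Z + n)/(-3 + n) = 16 + 8*n + 6*(Z + n)/(-3 + n))
p(99, 140)*(-4) = (2*(-24 - 1*140 + 3*99 + 4*140²)/(-3 + 140))*(-4) = (2*(-24 - 140 + 297 + 4*19600)/137)*(-4) = (2*(1/137)*(-24 - 140 + 297 + 78400))*(-4) = (2*(1/137)*78533)*(-4) = (157066/137)*(-4) = -628264/137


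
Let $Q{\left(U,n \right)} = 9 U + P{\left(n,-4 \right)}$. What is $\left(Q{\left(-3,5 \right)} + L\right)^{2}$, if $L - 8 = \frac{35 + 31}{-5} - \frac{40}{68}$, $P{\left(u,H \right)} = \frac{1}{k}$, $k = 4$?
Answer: $\frac{122389969}{115600} \approx 1058.7$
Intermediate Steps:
$P{\left(u,H \right)} = \frac{1}{4}$
$Q{\left(U,n \right)} = \frac{1}{4} + 9 U$ ($Q{\left(U,n \right)} = 9 U + \frac{1}{4} = \frac{1}{4} + 9 U$)
$L = - \frac{492}{85}$ ($L = 8 + \left(\frac{35 + 31}{-5} - \frac{40}{68}\right) = 8 + \left(66 \left(- \frac{1}{5}\right) - \frac{10}{17}\right) = 8 - \frac{1172}{85} = - \frac{492}{85} \approx -5.7882$)
$\left(Q{\left(-3,5 \right)} + L\right)^{2} = \left(\left(\frac{1}{4} + 9 \left(-3\right)\right) - \frac{492}{85}\right)^{2} = \left(\left(\frac{1}{4} - 27\right) - \frac{492}{85}\right)^{2} = \left(- \frac{107}{4} - \frac{492}{85}\right)^{2} = \left(- \frac{11063}{340}\right)^{2} = \frac{122389969}{115600}$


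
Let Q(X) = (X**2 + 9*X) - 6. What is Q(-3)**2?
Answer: 576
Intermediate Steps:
Q(X) = -6 + X**2 + 9*X
Q(-3)**2 = (-6 + (-3)**2 + 9*(-3))**2 = (-6 + 9 - 27)**2 = (-24)**2 = 576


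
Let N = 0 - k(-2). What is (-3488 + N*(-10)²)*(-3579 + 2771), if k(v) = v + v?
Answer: 2495104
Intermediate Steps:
k(v) = 2*v
N = 4 (N = 0 - 2*(-2) = 0 - 1*(-4) = 0 + 4 = 4)
(-3488 + N*(-10)²)*(-3579 + 2771) = (-3488 + 4*(-10)²)*(-3579 + 2771) = (-3488 + 4*100)*(-808) = (-3488 + 400)*(-808) = -3088*(-808) = 2495104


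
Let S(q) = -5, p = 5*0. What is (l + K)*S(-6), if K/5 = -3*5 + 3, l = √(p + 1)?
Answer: 295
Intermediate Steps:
p = 0
l = 1 (l = √(0 + 1) = √1 = 1)
K = -60 (K = 5*(-3*5 + 3) = 5*(-15 + 3) = 5*(-12) = -60)
(l + K)*S(-6) = (1 - 60)*(-5) = -59*(-5) = 295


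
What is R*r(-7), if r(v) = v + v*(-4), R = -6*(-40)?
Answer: 5040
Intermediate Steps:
R = 240
r(v) = -3*v (r(v) = v - 4*v = -3*v)
R*r(-7) = 240*(-3*(-7)) = 240*21 = 5040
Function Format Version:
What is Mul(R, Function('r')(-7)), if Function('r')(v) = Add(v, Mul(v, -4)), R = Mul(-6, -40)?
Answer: 5040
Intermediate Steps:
R = 240
Function('r')(v) = Mul(-3, v) (Function('r')(v) = Add(v, Mul(-4, v)) = Mul(-3, v))
Mul(R, Function('r')(-7)) = Mul(240, Mul(-3, -7)) = Mul(240, 21) = 5040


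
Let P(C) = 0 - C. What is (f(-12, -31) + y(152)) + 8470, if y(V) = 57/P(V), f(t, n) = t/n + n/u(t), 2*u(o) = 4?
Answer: 2096719/248 ≈ 8454.5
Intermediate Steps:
u(o) = 2 (u(o) = (½)*4 = 2)
P(C) = -C
f(t, n) = n/2 + t/n (f(t, n) = t/n + n/2 = n/2 + t/n)
y(V) = -57/V (y(V) = 57/((-V)) = 57*(-1/V) = -57/V)
(f(-12, -31) + y(152)) + 8470 = (((½)*(-31) - 12/(-31)) - 57/152) + 8470 = ((-31/2 - 12*(-1/31)) - 57*1/152) + 8470 = ((-31/2 + 12/31) - 3/8) + 8470 = (-937/62 - 3/8) + 8470 = -3841/248 + 8470 = 2096719/248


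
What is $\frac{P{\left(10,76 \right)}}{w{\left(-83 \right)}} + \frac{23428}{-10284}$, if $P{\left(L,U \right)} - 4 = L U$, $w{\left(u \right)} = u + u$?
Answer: $- \frac{1468253}{213393} \approx -6.8805$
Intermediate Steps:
$w{\left(u \right)} = 2 u$
$P{\left(L,U \right)} = 4 + L U$
$\frac{P{\left(10,76 \right)}}{w{\left(-83 \right)}} + \frac{23428}{-10284} = \frac{4 + 10 \cdot 76}{2 \left(-83\right)} + \frac{23428}{-10284} = \frac{4 + 760}{-166} + 23428 \left(- \frac{1}{10284}\right) = 764 \left(- \frac{1}{166}\right) - \frac{5857}{2571} = - \frac{382}{83} - \frac{5857}{2571} = - \frac{1468253}{213393}$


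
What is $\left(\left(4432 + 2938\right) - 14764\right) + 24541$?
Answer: $17147$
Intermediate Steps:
$\left(\left(4432 + 2938\right) - 14764\right) + 24541 = \left(7370 - 14764\right) + 24541 = -7394 + 24541 = 17147$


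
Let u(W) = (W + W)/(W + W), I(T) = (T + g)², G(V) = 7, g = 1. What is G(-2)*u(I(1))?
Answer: 7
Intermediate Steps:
I(T) = (1 + T)² (I(T) = (T + 1)² = (1 + T)²)
u(W) = 1 (u(W) = (2*W)/((2*W)) = (2*W)*(1/(2*W)) = 1)
G(-2)*u(I(1)) = 7*1 = 7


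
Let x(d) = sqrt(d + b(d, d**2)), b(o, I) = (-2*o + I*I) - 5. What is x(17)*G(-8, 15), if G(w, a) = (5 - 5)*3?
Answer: 0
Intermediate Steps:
b(o, I) = -5 + I**2 - 2*o (b(o, I) = (-2*o + I**2) - 5 = (I**2 - 2*o) - 5 = -5 + I**2 - 2*o)
G(w, a) = 0 (G(w, a) = 0*3 = 0)
x(d) = sqrt(-5 + d**4 - d) (x(d) = sqrt(d + (-5 + (d**2)**2 - 2*d)) = sqrt(d + (-5 + d**4 - 2*d)) = sqrt(-5 + d**4 - d))
x(17)*G(-8, 15) = sqrt(-5 + 17**4 - 1*17)*0 = sqrt(-5 + 83521 - 17)*0 = sqrt(83499)*0 = 0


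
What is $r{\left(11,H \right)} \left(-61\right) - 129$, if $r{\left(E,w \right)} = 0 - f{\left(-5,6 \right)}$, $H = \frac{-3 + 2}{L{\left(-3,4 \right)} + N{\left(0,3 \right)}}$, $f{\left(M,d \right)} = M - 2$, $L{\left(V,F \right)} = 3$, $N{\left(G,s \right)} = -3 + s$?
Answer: $-556$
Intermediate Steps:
$f{\left(M,d \right)} = -2 + M$
$H = - \frac{1}{3}$ ($H = \frac{-3 + 2}{3 + \left(-3 + 3\right)} = - \frac{1}{3 + 0} = - \frac{1}{3} \approx -0.33333$)
$r{\left(E,w \right)} = 7$ ($r{\left(E,w \right)} = 0 - \left(-2 - 5\right) = 0 - -7 = 0 + 7 = 7$)
$r{\left(11,H \right)} \left(-61\right) - 129 = 7 \left(-61\right) - 129 = -427 - 129 = -556$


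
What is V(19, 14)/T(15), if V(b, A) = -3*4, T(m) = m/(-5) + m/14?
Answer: 56/9 ≈ 6.2222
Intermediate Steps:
T(m) = -9*m/70 (T(m) = m*(-⅕) + m*(1/14) = -m/5 + m/14 = -9*m/70)
V(b, A) = -12
V(19, 14)/T(15) = -12/((-9/70*15)) = -12/(-27/14) = -12*(-14/27) = 56/9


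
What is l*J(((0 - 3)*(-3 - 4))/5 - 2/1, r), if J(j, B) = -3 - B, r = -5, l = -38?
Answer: -76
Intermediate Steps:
l*J(((0 - 3)*(-3 - 4))/5 - 2/1, r) = -38*(-3 - 1*(-5)) = -38*(-3 + 5) = -38*2 = -76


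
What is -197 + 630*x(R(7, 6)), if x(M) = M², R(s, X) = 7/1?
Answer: 30673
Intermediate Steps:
R(s, X) = 7 (R(s, X) = 7*1 = 7)
-197 + 630*x(R(7, 6)) = -197 + 630*7² = -197 + 630*49 = -197 + 30870 = 30673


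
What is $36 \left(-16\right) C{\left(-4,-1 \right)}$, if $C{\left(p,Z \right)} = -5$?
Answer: $2880$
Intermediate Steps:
$36 \left(-16\right) C{\left(-4,-1 \right)} = 36 \left(-16\right) \left(-5\right) = \left(-576\right) \left(-5\right) = 2880$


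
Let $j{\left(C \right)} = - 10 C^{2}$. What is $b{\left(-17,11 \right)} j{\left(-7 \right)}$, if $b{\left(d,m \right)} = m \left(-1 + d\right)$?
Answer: $97020$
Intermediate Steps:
$b{\left(-17,11 \right)} j{\left(-7 \right)} = 11 \left(-1 - 17\right) \left(- 10 \left(-7\right)^{2}\right) = 11 \left(-18\right) \left(\left(-10\right) 49\right) = \left(-198\right) \left(-490\right) = 97020$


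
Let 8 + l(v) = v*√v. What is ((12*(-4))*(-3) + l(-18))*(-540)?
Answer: -73440 + 29160*I*√2 ≈ -73440.0 + 41238.0*I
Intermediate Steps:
l(v) = -8 + v^(3/2) (l(v) = -8 + v*√v = -8 + v^(3/2))
((12*(-4))*(-3) + l(-18))*(-540) = ((12*(-4))*(-3) + (-8 + (-18)^(3/2)))*(-540) = (-48*(-3) + (-8 - 54*I*√2))*(-540) = (144 + (-8 - 54*I*√2))*(-540) = (136 - 54*I*√2)*(-540) = -73440 + 29160*I*√2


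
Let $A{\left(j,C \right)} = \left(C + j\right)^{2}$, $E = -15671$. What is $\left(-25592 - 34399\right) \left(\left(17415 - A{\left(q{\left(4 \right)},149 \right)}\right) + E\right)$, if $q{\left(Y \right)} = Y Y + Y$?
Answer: $1608778647$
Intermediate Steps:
$q{\left(Y \right)} = Y + Y^{2}$ ($q{\left(Y \right)} = Y^{2} + Y = Y + Y^{2}$)
$\left(-25592 - 34399\right) \left(\left(17415 - A{\left(q{\left(4 \right)},149 \right)}\right) + E\right) = \left(-25592 - 34399\right) \left(\left(17415 - \left(149 + 4 \left(1 + 4\right)\right)^{2}\right) - 15671\right) = - 59991 \left(\left(17415 - \left(149 + 4 \cdot 5\right)^{2}\right) - 15671\right) = - 59991 \left(\left(17415 - \left(149 + 20\right)^{2}\right) - 15671\right) = - 59991 \left(\left(17415 - 169^{2}\right) - 15671\right) = - 59991 \left(\left(17415 - 28561\right) - 15671\right) = - 59991 \left(-11146 - 15671\right) = \left(-59991\right) \left(-26817\right) = 1608778647$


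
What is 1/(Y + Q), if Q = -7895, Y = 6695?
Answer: -1/1200 ≈ -0.00083333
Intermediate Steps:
1/(Y + Q) = 1/(6695 - 7895) = 1/(-1200) = -1/1200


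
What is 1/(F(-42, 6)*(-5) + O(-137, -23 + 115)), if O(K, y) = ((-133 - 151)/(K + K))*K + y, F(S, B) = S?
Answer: 1/160 ≈ 0.0062500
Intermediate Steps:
O(K, y) = -142 + y (O(K, y) = (-284*1/(2*K))*K + y = (-142/K)*K + y = -142 + y)
1/(F(-42, 6)*(-5) + O(-137, -23 + 115)) = 1/(-42*(-5) + (-142 + (-23 + 115))) = 1/(210 + (-142 + 92)) = 1/(210 - 50) = 1/160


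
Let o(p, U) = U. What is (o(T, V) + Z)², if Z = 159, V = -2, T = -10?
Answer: 24649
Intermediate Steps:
(o(T, V) + Z)² = (-2 + 159)² = 157² = 24649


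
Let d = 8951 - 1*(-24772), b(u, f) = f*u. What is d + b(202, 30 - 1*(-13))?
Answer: 42409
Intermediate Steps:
d = 33723 (d = 8951 + 24772 = 33723)
d + b(202, 30 - 1*(-13)) = 33723 + (30 - 1*(-13))*202 = 33723 + (30 + 13)*202 = 33723 + 43*202 = 33723 + 8686 = 42409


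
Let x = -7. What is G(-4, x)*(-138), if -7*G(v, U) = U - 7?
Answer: -276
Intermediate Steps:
G(v, U) = 1 - U/7 (G(v, U) = -(U - 7)/7 = -(-7 + U)/7 = 1 - U/7)
G(-4, x)*(-138) = (1 - ⅐*(-7))*(-138) = (1 + 1)*(-138) = 2*(-138) = -276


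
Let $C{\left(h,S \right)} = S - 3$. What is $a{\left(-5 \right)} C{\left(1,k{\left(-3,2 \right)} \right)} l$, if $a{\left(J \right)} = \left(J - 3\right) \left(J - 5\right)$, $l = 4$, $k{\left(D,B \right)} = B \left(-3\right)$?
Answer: $-2880$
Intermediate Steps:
$k{\left(D,B \right)} = - 3 B$
$a{\left(J \right)} = \left(-5 + J\right) \left(-3 + J\right)$ ($a{\left(J \right)} = \left(-3 + J\right) \left(-5 + J\right) = \left(-5 + J\right) \left(-3 + J\right)$)
$C{\left(h,S \right)} = -3 + S$ ($C{\left(h,S \right)} = S - 3 = -3 + S$)
$a{\left(-5 \right)} C{\left(1,k{\left(-3,2 \right)} \right)} l = \left(15 + \left(-5\right)^{2} - -40\right) \left(-3 - 6\right) 4 = \left(15 + 25 + 40\right) \left(-3 - 6\right) 4 = 80 \left(-9\right) 4 = \left(-720\right) 4 = -2880$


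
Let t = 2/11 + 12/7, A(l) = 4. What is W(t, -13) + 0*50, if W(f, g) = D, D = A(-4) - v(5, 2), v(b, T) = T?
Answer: 2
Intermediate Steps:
D = 2 (D = 4 - 1*2 = 4 - 2 = 2)
t = 146/77 (t = 2*(1/11) + 12*(⅐) = 2/11 + 12/7 = 146/77 ≈ 1.8961)
W(f, g) = 2
W(t, -13) + 0*50 = 2 + 0*50 = 2 + 0 = 2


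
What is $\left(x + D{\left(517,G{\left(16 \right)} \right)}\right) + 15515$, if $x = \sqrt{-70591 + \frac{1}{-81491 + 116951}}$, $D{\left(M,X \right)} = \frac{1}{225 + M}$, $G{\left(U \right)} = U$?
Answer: $\frac{11512131}{742} + \frac{i \sqrt{2465609506115}}{5910} \approx 15515.0 + 265.69 i$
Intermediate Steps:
$x = \frac{i \sqrt{2465609506115}}{5910}$ ($x = \sqrt{-70591 + \frac{1}{35460}} = \sqrt{- \frac{2503156859}{35460}} = \frac{i \sqrt{2465609506115}}{5910} \approx 265.69 i$)
$\left(x + D{\left(517,G{\left(16 \right)} \right)}\right) + 15515 = \left(\frac{i \sqrt{2465609506115}}{5910} + \frac{1}{225 + 517}\right) + 15515 = \left(\frac{i \sqrt{2465609506115}}{5910} + \frac{1}{742}\right) + 15515 = \left(\frac{1}{742} + \frac{i \sqrt{2465609506115}}{5910}\right) + 15515 = \frac{11512131}{742} + \frac{i \sqrt{2465609506115}}{5910}$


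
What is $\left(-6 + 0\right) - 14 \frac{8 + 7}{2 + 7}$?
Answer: $- \frac{88}{3} \approx -29.333$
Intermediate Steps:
$\left(-6 + 0\right) - 14 \frac{8 + 7}{2 + 7} = -6 - 14 \cdot \frac{15}{9} = -6 - 14 \cdot 15 \cdot \frac{1}{9} = -6 - \frac{70}{3} = - \frac{88}{3}$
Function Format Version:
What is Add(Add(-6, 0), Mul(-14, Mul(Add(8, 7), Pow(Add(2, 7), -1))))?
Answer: Rational(-88, 3) ≈ -29.333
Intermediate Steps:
Add(Add(-6, 0), Mul(-14, Mul(Add(8, 7), Pow(Add(2, 7), -1)))) = Add(-6, Mul(-14, Mul(15, Pow(9, -1)))) = Add(-6, Mul(-14, Mul(15, Rational(1, 9)))) = Add(-6, Mul(-14, Rational(5, 3))) = Add(-6, Rational(-70, 3)) = Rational(-88, 3)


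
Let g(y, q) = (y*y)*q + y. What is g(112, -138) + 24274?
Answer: -1706686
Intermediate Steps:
g(y, q) = y + q*y² (g(y, q) = y²*q + y = q*y² + y = y + q*y²)
g(112, -138) + 24274 = 112*(1 - 138*112) + 24274 = 112*(1 - 15456) + 24274 = 112*(-15455) + 24274 = -1730960 + 24274 = -1706686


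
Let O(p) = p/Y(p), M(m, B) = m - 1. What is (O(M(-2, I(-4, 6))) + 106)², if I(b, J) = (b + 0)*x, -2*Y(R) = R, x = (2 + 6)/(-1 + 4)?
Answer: 10816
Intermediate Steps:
x = 8/3 ≈ 2.6667
Y(R) = -R/2
I(b, J) = 8*b/3 (I(b, J) = (b + 0)*(8/3) = b*(8/3) = 8*b/3)
M(m, B) = -1 + m
O(p) = -2 (O(p) = p/((-p/2)) = p*(-2/p) = -2)
(O(M(-2, I(-4, 6))) + 106)² = (-2 + 106)² = 104² = 10816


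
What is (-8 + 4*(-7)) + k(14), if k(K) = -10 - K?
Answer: -60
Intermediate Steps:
(-8 + 4*(-7)) + k(14) = (-8 + 4*(-7)) + (-10 - 1*14) = (-8 - 28) + (-10 - 14) = -36 - 24 = -60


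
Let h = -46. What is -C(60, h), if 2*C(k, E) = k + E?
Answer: -7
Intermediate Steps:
C(k, E) = E/2 + k/2 (C(k, E) = (k + E)/2 = (E + k)/2 = E/2 + k/2)
-C(60, h) = -((½)*(-46) + (½)*60) = -(-23 + 30) = -1*7 = -7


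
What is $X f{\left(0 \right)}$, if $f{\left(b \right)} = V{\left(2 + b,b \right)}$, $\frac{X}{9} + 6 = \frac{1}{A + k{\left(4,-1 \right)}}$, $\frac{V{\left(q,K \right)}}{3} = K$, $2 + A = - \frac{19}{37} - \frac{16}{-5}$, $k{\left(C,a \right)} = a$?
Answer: $0$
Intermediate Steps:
$A = \frac{127}{185}$ ($A = -2 - \left(- \frac{16}{5} + \frac{19}{37}\right) = -2 - - \frac{497}{185} = -2 + \left(- \frac{19}{37} + \frac{16}{5}\right) = -2 + \frac{497}{185} = \frac{127}{185} \approx 0.68649$)
$V{\left(q,K \right)} = 3 K$
$X = - \frac{4797}{58}$ ($X = -54 + \frac{9}{\frac{127}{185} - 1} = -54 + \frac{9}{- \frac{58}{185}} = -54 + 9 \left(- \frac{185}{58}\right) = -54 - \frac{1665}{58} = - \frac{4797}{58} \approx -82.707$)
$f{\left(b \right)} = 3 b$
$X f{\left(0 \right)} = - \frac{4797 \cdot 3 \cdot 0}{58} = \left(- \frac{4797}{58}\right) 0 = 0$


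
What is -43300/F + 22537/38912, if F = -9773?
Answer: 1905143701/380286976 ≈ 5.0098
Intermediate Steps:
-43300/F + 22537/38912 = -43300/(-9773) + 22537/38912 = -43300*(-1/9773) + 22537*(1/38912) = 43300/9773 + 22537/38912 = 1905143701/380286976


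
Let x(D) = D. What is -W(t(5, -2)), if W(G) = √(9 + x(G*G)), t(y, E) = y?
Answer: -√34 ≈ -5.8309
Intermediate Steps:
W(G) = √(9 + G²) (W(G) = √(9 + G*G) = √(9 + G²))
-W(t(5, -2)) = -√(9 + 5²) = -√(9 + 25) = -√34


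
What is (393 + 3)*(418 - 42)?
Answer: 148896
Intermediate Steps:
(393 + 3)*(418 - 42) = 396*376 = 148896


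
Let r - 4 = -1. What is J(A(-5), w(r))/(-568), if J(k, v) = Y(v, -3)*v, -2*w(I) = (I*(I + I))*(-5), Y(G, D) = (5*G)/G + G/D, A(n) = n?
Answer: 225/284 ≈ 0.79225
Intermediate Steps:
r = 3 (r = 4 - 1 = 3)
Y(G, D) = 5 + G/D
w(I) = 5*I**2 (w(I) = -I*(I + I)*(-5)/2 = -I*(2*I)*(-5)/2 = -2*I**2*(-5)/2 = -(-5)*I**2 = 5*I**2)
J(k, v) = v*(5 - v/3) (J(k, v) = (5 + v/(-3))*v = (5 + v*(-1/3))*v = (5 - v/3)*v = v*(5 - v/3))
J(A(-5), w(r))/(-568) = ((5*3**2)*(15 - 5*3**2)/3)/(-568) = ((5*9)*(15 - 5*9)/3)*(-1/568) = ((1/3)*45*(15 - 1*45))*(-1/568) = ((1/3)*45*(15 - 45))*(-1/568) = ((1/3)*45*(-30))*(-1/568) = -450*(-1/568) = 225/284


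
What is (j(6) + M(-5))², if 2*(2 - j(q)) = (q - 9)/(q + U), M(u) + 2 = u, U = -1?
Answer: 2209/100 ≈ 22.090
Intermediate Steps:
M(u) = -2 + u
j(q) = 2 - (-9 + q)/(2*(-1 + q)) (j(q) = 2 - (q - 9)/(2*(q - 1)) = 2 - (-9 + q)/(2*(-1 + q)))
(j(6) + M(-5))² = ((5 + 3*6)/(2*(-1 + 6)) + (-2 - 5))² = ((½)*(5 + 18)/5 - 7)² = ((½)*(⅕)*23 - 7)² = (23/10 - 7)² = (-47/10)² = 2209/100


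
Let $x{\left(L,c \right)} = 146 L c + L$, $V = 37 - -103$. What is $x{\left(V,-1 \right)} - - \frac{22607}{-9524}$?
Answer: $- \frac{193359807}{9524} \approx -20302.0$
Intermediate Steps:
$V = 140$ ($V = 37 + 103 = 140$)
$x{\left(L,c \right)} = L + 146 L c$ ($x{\left(L,c \right)} = 146 L c + L = L + 146 L c$)
$x{\left(V,-1 \right)} - - \frac{22607}{-9524} = 140 \left(1 + 146 \left(-1\right)\right) - - \frac{22607}{-9524} = 140 \left(1 - 146\right) - \left(-22607\right) \left(- \frac{1}{9524}\right) = 140 \left(-145\right) - \frac{22607}{9524} = -20300 - \frac{22607}{9524} = - \frac{193359807}{9524}$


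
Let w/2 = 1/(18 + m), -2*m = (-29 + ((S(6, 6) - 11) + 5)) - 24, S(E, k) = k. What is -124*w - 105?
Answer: -9841/89 ≈ -110.57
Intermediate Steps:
m = 53/2 (m = -((-29 + ((6 - 11) + 5)) - 24)/2 = -((-29 + (-5 + 5)) - 24)/2 = -((-29 + 0) - 24)/2 = -(-29 - 24)/2 = -½*(-53) = 53/2 ≈ 26.500)
w = 4/89 (w = 2/(18 + 53/2) = 2/(89/2) = 2*(2/89) = 4/89 ≈ 0.044944)
-124*w - 105 = -124*4/89 - 105 = -496/89 - 105 = -9841/89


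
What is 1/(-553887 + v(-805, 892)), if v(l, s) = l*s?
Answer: -1/1271947 ≈ -7.8620e-7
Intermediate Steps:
1/(-553887 + v(-805, 892)) = 1/(-553887 - 805*892) = 1/(-553887 - 718060) = 1/(-1271947) = -1/1271947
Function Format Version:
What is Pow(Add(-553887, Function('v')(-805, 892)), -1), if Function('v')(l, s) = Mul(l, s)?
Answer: Rational(-1, 1271947) ≈ -7.8620e-7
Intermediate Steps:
Pow(Add(-553887, Function('v')(-805, 892)), -1) = Pow(Add(-553887, Mul(-805, 892)), -1) = Pow(Add(-553887, -718060), -1) = Pow(-1271947, -1) = Rational(-1, 1271947)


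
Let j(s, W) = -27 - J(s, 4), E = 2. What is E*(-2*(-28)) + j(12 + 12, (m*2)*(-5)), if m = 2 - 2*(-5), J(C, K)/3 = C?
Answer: 13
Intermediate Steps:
J(C, K) = 3*C
m = 12 (m = 2 + 10 = 12)
j(s, W) = -27 - 3*s
E*(-2*(-28)) + j(12 + 12, (m*2)*(-5)) = 2*(-2*(-28)) + (-27 - 3*(12 + 12)) = 2*56 + (-27 - 3*24) = 112 + (-27 - 72) = 112 - 99 = 13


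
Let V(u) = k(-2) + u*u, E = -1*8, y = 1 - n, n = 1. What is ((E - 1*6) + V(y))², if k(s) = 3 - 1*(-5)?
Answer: 36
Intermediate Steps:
k(s) = 8 (k(s) = 3 + 5 = 8)
y = 0 (y = 1 - 1*1 = 1 - 1 = 0)
E = -8
V(u) = 8 + u² (V(u) = 8 + u*u = 8 + u²)
((E - 1*6) + V(y))² = ((-8 - 1*6) + (8 + 0²))² = ((-8 - 6) + (8 + 0))² = (-14 + 8)² = (-6)² = 36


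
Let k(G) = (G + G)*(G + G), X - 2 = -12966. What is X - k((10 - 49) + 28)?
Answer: -13448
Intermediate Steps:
X = -12964 (X = 2 - 12966 = -12964)
k(G) = 4*G² (k(G) = (2*G)*(2*G) = 4*G²)
X - k((10 - 49) + 28) = -12964 - 4*((10 - 49) + 28)² = -12964 - 4*(-39 + 28)² = -12964 - 4*(-11)² = -12964 - 4*121 = -12964 - 1*484 = -12964 - 484 = -13448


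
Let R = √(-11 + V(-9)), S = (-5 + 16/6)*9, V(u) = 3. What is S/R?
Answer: 21*I*√2/4 ≈ 7.4246*I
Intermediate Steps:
S = -21 (S = (-5 + 16*(⅙))*9 = (-5 + 8/3)*9 = -7/3*9 = -21)
R = 2*I*√2 (R = √(-11 + 3) = √(-8) = 2*I*√2 ≈ 2.8284*I)
S/R = -21*(-I*√2/4) = -(-21)*I*√2/4 = 21*I*√2/4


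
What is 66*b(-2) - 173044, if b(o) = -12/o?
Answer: -172648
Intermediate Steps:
66*b(-2) - 173044 = 66*(-12/(-2)) - 173044 = 66*(-12*(-1/2)) - 173044 = 66*6 - 173044 = 396 - 173044 = -172648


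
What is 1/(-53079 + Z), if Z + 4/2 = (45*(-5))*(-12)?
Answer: -1/50381 ≈ -1.9849e-5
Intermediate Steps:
Z = 2698 (Z = -2 + (45*(-5))*(-12) = -2 - 225*(-12) = -2 + 2700 = 2698)
1/(-53079 + Z) = 1/(-53079 + 2698) = 1/(-50381) = -1/50381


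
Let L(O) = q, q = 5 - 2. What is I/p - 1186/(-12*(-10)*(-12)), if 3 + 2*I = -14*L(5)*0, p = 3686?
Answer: 1092359/1326960 ≈ 0.82320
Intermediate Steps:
q = 3
L(O) = 3
I = -3/2 (I = -3/2 + (-14*3*0)/2 = -3/2 + (-42*0)/2 = -3/2 + (½)*0 = -3/2 + 0 = -3/2 ≈ -1.5000)
I/p - 1186/(-12*(-10)*(-12)) = -3/2/3686 - 1186/(-12*(-10)*(-12)) = -3/2*1/3686 - 1186/(120*(-12)) = -3/7372 - 1186/(-1440) = -3/7372 - 1186*(-1/1440) = -3/7372 + 593/720 = 1092359/1326960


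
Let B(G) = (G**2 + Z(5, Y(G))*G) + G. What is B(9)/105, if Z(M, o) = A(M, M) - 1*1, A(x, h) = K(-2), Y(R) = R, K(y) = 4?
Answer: 39/35 ≈ 1.1143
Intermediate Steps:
A(x, h) = 4
Z(M, o) = 3 (Z(M, o) = 4 - 1*1 = 4 - 1 = 3)
B(G) = G**2 + 4*G (B(G) = (G**2 + 3*G) + G = G**2 + 4*G)
B(9)/105 = (9*(4 + 9))/105 = (9*13)*(1/105) = 117*(1/105) = 39/35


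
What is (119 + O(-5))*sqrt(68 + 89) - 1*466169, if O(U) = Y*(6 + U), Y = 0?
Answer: -466169 + 119*sqrt(157) ≈ -4.6468e+5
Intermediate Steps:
O(U) = 0 (O(U) = 0*(6 + U) = 0)
(119 + O(-5))*sqrt(68 + 89) - 1*466169 = (119 + 0)*sqrt(68 + 89) - 1*466169 = 119*sqrt(157) - 466169 = -466169 + 119*sqrt(157)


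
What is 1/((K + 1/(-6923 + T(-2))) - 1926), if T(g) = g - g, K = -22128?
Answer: -6923/166525843 ≈ -4.1573e-5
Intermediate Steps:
T(g) = 0
1/((K + 1/(-6923 + T(-2))) - 1926) = 1/((-22128 + 1/(-6923 + 0)) - 1926) = 1/((-22128 + 1/(-6923)) - 1926) = 1/((-22128 - 1/6923) - 1926) = 1/(-153192145/6923 - 1926) = 1/(-166525843/6923) = -6923/166525843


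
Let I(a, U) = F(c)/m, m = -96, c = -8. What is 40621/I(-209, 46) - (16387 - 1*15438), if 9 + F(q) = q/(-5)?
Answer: 19462967/37 ≈ 5.2603e+5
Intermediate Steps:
F(q) = -9 - q/5 (F(q) = -9 + q/(-5) = -9 + q*(-⅕) = -9 - q/5)
I(a, U) = 37/480 (I(a, U) = (-9 - ⅕*(-8))/(-96) = (-9 + 8/5)*(-1/96) = -37/5*(-1/96) = 37/480)
40621/I(-209, 46) - (16387 - 1*15438) = 40621/(37/480) - (16387 - 1*15438) = 40621*(480/37) - (16387 - 15438) = 19498080/37 - 1*949 = 19498080/37 - 949 = 19462967/37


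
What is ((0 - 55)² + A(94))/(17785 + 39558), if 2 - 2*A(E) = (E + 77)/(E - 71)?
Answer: 139025/2637778 ≈ 0.052705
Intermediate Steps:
A(E) = 1 - (77 + E)/(2*(-71 + E)) (A(E) = 1 - (E + 77)/(2*(E - 71)) = 1 - (77 + E)/(2*(-71 + E)))
((0 - 55)² + A(94))/(17785 + 39558) = ((0 - 55)² + (-219 + 94)/(2*(-71 + 94)))/(17785 + 39558) = ((-55)² + (½)*(-125)/23)/57343 = (3025 + (½)*(1/23)*(-125))*(1/57343) = (3025 - 125/46)*(1/57343) = (139025/46)*(1/57343) = 139025/2637778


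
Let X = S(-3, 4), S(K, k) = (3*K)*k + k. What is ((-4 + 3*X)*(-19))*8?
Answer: 15200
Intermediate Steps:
S(K, k) = k + 3*K*k (S(K, k) = 3*K*k + k = k + 3*K*k)
X = -32 (X = 4*(1 + 3*(-3)) = 4*(1 - 9) = 4*(-8) = -32)
((-4 + 3*X)*(-19))*8 = ((-4 + 3*(-32))*(-19))*8 = ((-4 - 96)*(-19))*8 = -100*(-19)*8 = 1900*8 = 15200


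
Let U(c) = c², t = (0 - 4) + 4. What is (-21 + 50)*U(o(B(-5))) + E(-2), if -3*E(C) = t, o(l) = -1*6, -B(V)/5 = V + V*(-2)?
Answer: 1044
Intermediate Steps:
B(V) = 5*V (B(V) = -5*(V + V*(-2)) = -5*(V - 2*V) = -(-5)*V = 5*V)
o(l) = -6
t = 0 (t = -4 + 4 = 0)
E(C) = 0 (E(C) = -⅓*0 = 0)
(-21 + 50)*U(o(B(-5))) + E(-2) = (-21 + 50)*(-6)² + 0 = 29*36 + 0 = 1044 + 0 = 1044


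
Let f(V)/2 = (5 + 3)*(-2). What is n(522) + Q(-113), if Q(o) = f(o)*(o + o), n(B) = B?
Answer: 7754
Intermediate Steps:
f(V) = -32 (f(V) = 2*((5 + 3)*(-2)) = 2*(8*(-2)) = 2*(-16) = -32)
Q(o) = -64*o (Q(o) = -32*(o + o) = -64*o)
n(522) + Q(-113) = 522 - 64*(-113) = 522 + 7232 = 7754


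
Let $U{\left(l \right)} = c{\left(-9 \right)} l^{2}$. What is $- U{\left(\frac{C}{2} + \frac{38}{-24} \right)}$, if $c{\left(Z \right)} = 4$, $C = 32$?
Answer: $- \frac{29929}{36} \approx -831.36$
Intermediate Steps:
$U{\left(l \right)} = 4 l^{2}$
$- U{\left(\frac{C}{2} + \frac{38}{-24} \right)} = - 4 \left(\frac{32}{2} + \frac{38}{-24}\right)^{2} = - 4 \left(32 \cdot \frac{1}{2} + 38 \left(- \frac{1}{24}\right)\right)^{2} = - 4 \left(16 - \frac{19}{12}\right)^{2} = - 4 \left(\frac{173}{12}\right)^{2} = - \frac{4 \cdot 29929}{144} = \left(-1\right) \frac{29929}{36} = - \frac{29929}{36}$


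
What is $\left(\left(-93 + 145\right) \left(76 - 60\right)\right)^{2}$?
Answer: $692224$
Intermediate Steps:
$\left(\left(-93 + 145\right) \left(76 - 60\right)\right)^{2} = \left(52 \cdot 16\right)^{2} = 832^{2} = 692224$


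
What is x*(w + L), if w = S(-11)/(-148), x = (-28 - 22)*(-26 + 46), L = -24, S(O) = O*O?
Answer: 918250/37 ≈ 24818.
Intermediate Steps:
S(O) = O**2
x = -1000 (x = -50*20 = -1000)
w = -121/148 (w = (-11)**2/(-148) = 121*(-1/148) = -121/148 ≈ -0.81757)
x*(w + L) = -1000*(-121/148 - 24) = -1000*(-3673/148) = 918250/37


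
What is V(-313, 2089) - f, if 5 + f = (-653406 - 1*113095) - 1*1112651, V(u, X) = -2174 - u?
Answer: 1877296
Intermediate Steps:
f = -1879157 (f = -5 + ((-653406 - 1*113095) - 1*1112651) = -5 + ((-653406 - 113095) - 1112651) = -5 + (-766501 - 1112651) = -5 - 1879152 = -1879157)
V(-313, 2089) - f = (-2174 - 1*(-313)) - 1*(-1879157) = (-2174 + 313) + 1879157 = -1861 + 1879157 = 1877296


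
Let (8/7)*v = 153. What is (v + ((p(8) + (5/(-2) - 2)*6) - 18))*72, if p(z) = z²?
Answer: 11007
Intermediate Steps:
v = 1071/8 (v = (7/8)*153 = 1071/8 ≈ 133.88)
(v + ((p(8) + (5/(-2) - 2)*6) - 18))*72 = (1071/8 + ((8² + (5/(-2) - 2)*6) - 18))*72 = (1071/8 + ((64 + (5*(-½) - 2)*6) - 18))*72 = (1071/8 + ((64 + (-5/2 - 2)*6) - 18))*72 = (1071/8 + ((64 - 9/2*6) - 18))*72 = (1071/8 + ((64 - 27) - 18))*72 = (1071/8 + (37 - 18))*72 = (1071/8 + 19)*72 = (1223/8)*72 = 11007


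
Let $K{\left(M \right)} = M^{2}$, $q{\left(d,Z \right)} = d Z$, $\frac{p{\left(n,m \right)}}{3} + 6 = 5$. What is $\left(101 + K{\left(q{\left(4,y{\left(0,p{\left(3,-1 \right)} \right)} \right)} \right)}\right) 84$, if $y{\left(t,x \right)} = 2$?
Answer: $13860$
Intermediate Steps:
$p{\left(n,m \right)} = -3$ ($p{\left(n,m \right)} = -18 + 3 \cdot 5 = -18 + 15 = -3$)
$q{\left(d,Z \right)} = Z d$
$\left(101 + K{\left(q{\left(4,y{\left(0,p{\left(3,-1 \right)} \right)} \right)} \right)}\right) 84 = \left(101 + \left(2 \cdot 4\right)^{2}\right) 84 = \left(101 + 8^{2}\right) 84 = \left(101 + 64\right) 84 = 165 \cdot 84 = 13860$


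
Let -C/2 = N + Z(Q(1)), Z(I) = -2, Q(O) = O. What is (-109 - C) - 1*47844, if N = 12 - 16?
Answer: -47965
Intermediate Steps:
N = -4
C = 12 (C = -2*(-4 - 2) = -2*(-6) = 12)
(-109 - C) - 1*47844 = (-109 - 1*12) - 1*47844 = (-109 - 12) - 47844 = -121 - 47844 = -47965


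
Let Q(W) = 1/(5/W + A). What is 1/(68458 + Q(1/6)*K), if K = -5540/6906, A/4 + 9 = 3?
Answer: 10359/709155037 ≈ 1.4608e-5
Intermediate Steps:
A = -24 (A = -36 + 4*3 = -36 + 12 = -24)
K = -2770/3453 (K = -5540*1/6906 = -2770/3453 ≈ -0.80220)
Q(W) = 1/(-24 + 5/W) (Q(W) = 1/(5/W - 24) = 1/(-24 + 5/W))
1/(68458 + Q(1/6)*K) = 1/(68458 - 1/(6*(-5 + 24/6))*(-2770/3453)) = 1/(68458 - 1*1/6/(-5 + 24*(1/6))*(-2770/3453)) = 1/(68458 - 1*1/6/(-5 + 4)*(-2770/3453)) = 1/(68458 - 1*1/6/(-1)*(-2770/3453)) = 1/(68458 - 1*1/6*(-1)*(-2770/3453)) = 1/(68458 + (1/6)*(-2770/3453)) = 1/(68458 - 1385/10359) = 1/(709155037/10359) = 10359/709155037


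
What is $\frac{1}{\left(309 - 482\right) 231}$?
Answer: $- \frac{1}{39963} \approx -2.5023 \cdot 10^{-5}$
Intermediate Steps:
$\frac{1}{\left(309 - 482\right) 231} = \frac{1}{\left(-173\right) 231} = \frac{1}{-39963} = - \frac{1}{39963}$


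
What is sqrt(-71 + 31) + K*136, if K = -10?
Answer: -1360 + 2*I*sqrt(10) ≈ -1360.0 + 6.3246*I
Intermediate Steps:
sqrt(-71 + 31) + K*136 = sqrt(-71 + 31) - 10*136 = sqrt(-40) - 1360 = 2*I*sqrt(10) - 1360 = -1360 + 2*I*sqrt(10)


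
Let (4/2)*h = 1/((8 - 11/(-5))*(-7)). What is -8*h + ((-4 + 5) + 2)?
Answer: 1091/357 ≈ 3.0560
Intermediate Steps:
h = -5/714 (h = (1/((8 - 11/(-5))*(-7)))/2 = (-1/7/(8 - 11*(-1/5)))/2 = (-1/7/(8 + 11/5))/2 = (-1/7/(51/5))/2 = ((5/51)*(-1/7))/2 = (1/2)*(-5/357) = -5/714 ≈ -0.0070028)
-8*h + ((-4 + 5) + 2) = -8*(-5/714) + ((-4 + 5) + 2) = 20/357 + (1 + 2) = 20/357 + 3 = 1091/357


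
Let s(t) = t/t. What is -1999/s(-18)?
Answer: -1999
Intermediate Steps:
s(t) = 1
-1999/s(-18) = -1999/1 = -1999*1 = -1999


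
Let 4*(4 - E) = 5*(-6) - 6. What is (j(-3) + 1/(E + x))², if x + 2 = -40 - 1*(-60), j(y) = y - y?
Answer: 1/961 ≈ 0.0010406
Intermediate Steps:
j(y) = 0
x = 18 (x = -2 + (-40 - 1*(-60)) = -2 + (-40 + 60) = -2 + 20 = 18)
E = 13 (E = 4 - (5*(-6) - 6)/4 = 4 - (-30 - 6)/4 = 4 - ¼*(-36) = 4 + 9 = 13)
(j(-3) + 1/(E + x))² = (0 + 1/(13 + 18))² = (0 + 1/31)² = (1/31)² = 1/961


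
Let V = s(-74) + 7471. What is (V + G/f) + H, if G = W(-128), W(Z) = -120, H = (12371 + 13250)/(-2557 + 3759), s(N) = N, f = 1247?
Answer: 11119124065/1498894 ≈ 7418.2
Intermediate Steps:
H = 25621/1202 ≈ 21.315
V = 7397 (V = -74 + 7471 = 7397)
G = -120
(V + G/f) + H = (7397 - 120/1247) + 25621/1202 = 9223939/1247 + 25621/1202 = 11119124065/1498894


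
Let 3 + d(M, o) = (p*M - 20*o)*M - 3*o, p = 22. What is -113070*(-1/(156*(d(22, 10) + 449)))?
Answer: 18845/173264 ≈ 0.10876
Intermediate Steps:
d(M, o) = -3 - 3*o + M*(-20*o + 22*M) (d(M, o) = -3 + ((22*M - 20*o)*M - 3*o) = -3 + ((-20*o + 22*M)*M - 3*o) = -3 + (M*(-20*o + 22*M) - 3*o) = -3 + (-3*o + M*(-20*o + 22*M)) = -3 - 3*o + M*(-20*o + 22*M))
-113070*(-1/(156*(d(22, 10) + 449))) = -113070*(-1/(156*((-3 - 3*10 + 22*22² - 20*22*10) + 449))) = -113070*(-1/(156*((-3 - 30 + 22*484 - 4400) + 449))) = -113070*(-1/(156*((-3 - 30 + 10648 - 4400) + 449))) = -113070*(-1/(156*(6215 + 449))) = -113070/((-156*6664)) = -113070/(-1039584) = -113070*(-1/1039584) = 18845/173264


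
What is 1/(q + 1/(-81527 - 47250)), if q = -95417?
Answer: -128777/12287515010 ≈ -1.0480e-5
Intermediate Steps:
1/(q + 1/(-81527 - 47250)) = 1/(-95417 + 1/(-81527 - 47250)) = 1/(-95417 + 1/(-128777)) = 1/(-95417 - 1/128777) = 1/(-12287515010/128777) = -128777/12287515010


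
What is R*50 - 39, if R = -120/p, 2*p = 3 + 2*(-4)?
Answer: 2361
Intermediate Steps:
p = -5/2 (p = (3 + 2*(-4))/2 = (3 - 8)/2 = (1/2)*(-5) = -5/2 ≈ -2.5000)
R = 48 (R = -120/(-5/2) = -120*(-2/5) = 48)
R*50 - 39 = 48*50 - 39 = 2400 - 39 = 2361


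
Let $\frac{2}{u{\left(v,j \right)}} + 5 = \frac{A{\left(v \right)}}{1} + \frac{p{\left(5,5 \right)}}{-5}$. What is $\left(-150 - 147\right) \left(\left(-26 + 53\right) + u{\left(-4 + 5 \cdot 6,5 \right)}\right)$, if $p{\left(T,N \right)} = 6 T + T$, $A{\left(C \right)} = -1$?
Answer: $- \frac{103653}{13} \approx -7973.3$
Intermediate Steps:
$p{\left(T,N \right)} = 7 T$
$u{\left(v,j \right)} = - \frac{2}{13}$ ($u{\left(v,j \right)} = \frac{2}{-5 + \left(- 1^{-1} + \frac{7 \cdot 5}{-5}\right)} = \frac{2}{-5 + \left(\left(-1\right) 1 + 35 \left(- \frac{1}{5}\right)\right)} = \frac{2}{-5 - 8} = \frac{2}{-13} = 2 \left(- \frac{1}{13}\right) = - \frac{2}{13}$)
$\left(-150 - 147\right) \left(\left(-26 + 53\right) + u{\left(-4 + 5 \cdot 6,5 \right)}\right) = \left(-150 - 147\right) \left(\left(-26 + 53\right) - \frac{2}{13}\right) = - 297 \left(27 - \frac{2}{13}\right) = \left(-297\right) \frac{349}{13} = - \frac{103653}{13}$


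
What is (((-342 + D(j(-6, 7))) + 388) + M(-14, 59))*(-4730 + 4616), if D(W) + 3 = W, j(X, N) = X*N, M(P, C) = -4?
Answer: 342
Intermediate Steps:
j(X, N) = N*X
D(W) = -3 + W
(((-342 + D(j(-6, 7))) + 388) + M(-14, 59))*(-4730 + 4616) = (((-342 + (-3 + 7*(-6))) + 388) - 4)*(-4730 + 4616) = (((-342 + (-3 - 42)) + 388) - 4)*(-114) = (((-342 - 45) + 388) - 4)*(-114) = ((-387 + 388) - 4)*(-114) = (1 - 4)*(-114) = -3*(-114) = 342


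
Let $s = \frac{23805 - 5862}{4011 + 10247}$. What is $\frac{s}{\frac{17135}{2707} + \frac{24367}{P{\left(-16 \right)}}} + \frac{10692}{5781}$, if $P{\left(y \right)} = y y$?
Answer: $\frac{599788685798260}{322137295757969} \approx 1.8619$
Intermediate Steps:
$P{\left(y \right)} = y^{2}$
$s = \frac{17943}{14258} \approx 1.2585$
$\frac{s}{\frac{17135}{2707} + \frac{24367}{P{\left(-16 \right)}}} + \frac{10692}{5781} = \frac{17943}{14258 \left(\frac{17135}{2707} + \frac{24367}{\left(-16\right)^{2}}\right)} + \frac{10692}{5781} = \frac{17943}{14258 \left(17135 \cdot \frac{1}{2707} + \frac{24367}{256}\right)} + 10692 \cdot \frac{1}{5781} = \frac{17943}{14258 \left(\frac{17135}{2707} + 24367 \cdot \frac{1}{256}\right)} + \frac{3564}{1927} = \frac{17943}{14258 \left(\frac{17135}{2707} + \frac{24367}{256}\right)} + \frac{3564}{1927} = \frac{17943}{14258 \cdot \frac{70348029}{692992}} + \frac{3564}{1927} = \frac{17943}{14258} \cdot \frac{692992}{70348029} + \frac{3564}{1927} = \frac{2072392576}{167170366247} + \frac{3564}{1927} = \frac{599788685798260}{322137295757969}$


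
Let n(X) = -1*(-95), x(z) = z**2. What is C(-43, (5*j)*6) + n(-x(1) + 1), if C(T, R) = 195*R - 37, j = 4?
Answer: 23458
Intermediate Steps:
C(T, R) = -37 + 195*R
n(X) = 95
C(-43, (5*j)*6) + n(-x(1) + 1) = (-37 + 195*((5*4)*6)) + 95 = (-37 + 195*(20*6)) + 95 = (-37 + 195*120) + 95 = (-37 + 23400) + 95 = 23363 + 95 = 23458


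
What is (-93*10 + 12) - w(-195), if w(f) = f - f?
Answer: -918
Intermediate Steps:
w(f) = 0
(-93*10 + 12) - w(-195) = (-93*10 + 12) - 1*0 = (-930 + 12) + 0 = -918 + 0 = -918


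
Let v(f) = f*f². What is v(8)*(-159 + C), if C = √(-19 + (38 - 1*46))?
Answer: -81408 + 1536*I*√3 ≈ -81408.0 + 2660.4*I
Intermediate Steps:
v(f) = f³
C = 3*I*√3 (C = √(-19 + (38 - 46)) = √(-19 - 8) = √(-27) = 3*I*√3 ≈ 5.1962*I)
v(8)*(-159 + C) = 8³*(-159 + 3*I*√3) = 512*(-159 + 3*I*√3) = -81408 + 1536*I*√3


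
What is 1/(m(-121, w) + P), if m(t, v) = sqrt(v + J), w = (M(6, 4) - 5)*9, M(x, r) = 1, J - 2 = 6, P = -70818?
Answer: -35409/2507594576 - I*sqrt(7)/2507594576 ≈ -1.4121e-5 - 1.0551e-9*I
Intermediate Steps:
J = 8 (J = 2 + 6 = 8)
w = -36 (w = (1 - 5)*9 = -4*9 = -36)
m(t, v) = sqrt(8 + v) (m(t, v) = sqrt(v + 8) = sqrt(8 + v))
1/(m(-121, w) + P) = 1/(sqrt(8 - 36) - 70818) = 1/(sqrt(-28) - 70818) = 1/(2*I*sqrt(7) - 70818) = 1/(-70818 + 2*I*sqrt(7))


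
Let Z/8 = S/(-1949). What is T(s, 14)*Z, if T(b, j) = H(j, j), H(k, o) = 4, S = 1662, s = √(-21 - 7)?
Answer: -53184/1949 ≈ -27.288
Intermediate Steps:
s = 2*I*√7 (s = √(-28) = 2*I*√7 ≈ 5.2915*I)
T(b, j) = 4
Z = -13296/1949 (Z = 8*(1662/(-1949)) = 8*(1662*(-1/1949)) = 8*(-1662/1949) = -13296/1949 ≈ -6.8220)
T(s, 14)*Z = 4*(-13296/1949) = -53184/1949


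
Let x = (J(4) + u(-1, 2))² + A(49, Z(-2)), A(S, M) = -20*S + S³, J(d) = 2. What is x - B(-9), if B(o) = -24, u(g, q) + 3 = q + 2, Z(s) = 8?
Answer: 116702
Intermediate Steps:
u(g, q) = -1 + q (u(g, q) = -3 + (q + 2) = -3 + (2 + q) = -1 + q)
A(S, M) = S³ - 20*S
x = 116678 (x = (2 + (-1 + 2))² + 49*(-20 + 49²) = (2 + 1)² + 49*(-20 + 2401) = 3² + 49*2381 = 9 + 116669 = 116678)
x - B(-9) = 116678 - 1*(-24) = 116678 + 24 = 116702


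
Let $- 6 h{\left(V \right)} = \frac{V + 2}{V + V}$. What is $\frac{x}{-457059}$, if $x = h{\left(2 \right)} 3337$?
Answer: $\frac{3337}{2742354} \approx 0.0012168$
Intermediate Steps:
$h{\left(V \right)} = - \frac{2 + V}{12 V}$ ($h{\left(V \right)} = - \frac{\left(V + 2\right) \frac{1}{V + V}}{6} = - \frac{\left(2 + V\right) \frac{1}{2 V}}{6} = - \frac{\frac{1}{2} \frac{1}{V} \left(2 + V\right)}{6} = - \frac{2 + V}{12 V}$)
$x = - \frac{3337}{6}$ ($x = \frac{-2 - 2}{12 \cdot 2} \cdot 3337 = \frac{1}{12} \cdot \frac{1}{2} \left(-2 - 2\right) 3337 = \frac{1}{12} \cdot \frac{1}{2} \left(-4\right) 3337 = \left(- \frac{1}{6}\right) 3337 = - \frac{3337}{6} \approx -556.17$)
$\frac{x}{-457059} = - \frac{3337}{6 \left(-457059\right)} = \left(- \frac{3337}{6}\right) \left(- \frac{1}{457059}\right) = \frac{3337}{2742354}$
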